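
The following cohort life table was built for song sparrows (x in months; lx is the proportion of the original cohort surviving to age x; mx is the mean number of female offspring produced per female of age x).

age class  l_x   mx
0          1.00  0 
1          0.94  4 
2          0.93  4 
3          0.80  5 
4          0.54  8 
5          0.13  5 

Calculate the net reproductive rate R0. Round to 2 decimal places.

lx·mx by age: 0, 3.76, 3.72, 4, 4.32, 0.65
R0 = Σ lx·mx = 16.45 → 16.45

16.45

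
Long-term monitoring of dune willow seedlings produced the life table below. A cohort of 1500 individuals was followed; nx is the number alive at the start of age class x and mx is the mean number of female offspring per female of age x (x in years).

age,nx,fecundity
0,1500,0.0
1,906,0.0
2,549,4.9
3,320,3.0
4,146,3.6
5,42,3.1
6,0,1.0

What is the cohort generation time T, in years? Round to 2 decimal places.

2.56

lx = nx/n0 = nx/1500: 1, 0.604, 0.366, 0.21333…, 0.09733…, 0.028, 0
lx·mx: 0, 0, 1.7934, 0.64…, 0.3504…, 0.0868, 0 → R0 = 2.8706…
x·lx·mx: 0, 0, 3.5868, 1.92…, 1.4016…, 0.434, 0 → Σ = 7.3424…
T = 7.3424… / 2.8706… = 2.557793… → 2.56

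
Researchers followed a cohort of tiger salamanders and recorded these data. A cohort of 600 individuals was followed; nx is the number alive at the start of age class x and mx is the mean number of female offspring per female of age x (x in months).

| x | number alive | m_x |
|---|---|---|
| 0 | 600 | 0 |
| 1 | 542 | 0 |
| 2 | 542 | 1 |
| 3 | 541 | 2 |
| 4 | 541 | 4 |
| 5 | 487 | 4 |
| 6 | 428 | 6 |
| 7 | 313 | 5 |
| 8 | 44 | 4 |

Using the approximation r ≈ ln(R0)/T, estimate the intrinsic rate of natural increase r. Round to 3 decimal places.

0.561

lx = nx/n0 = nx/600: 1, 0.90333…, 0.90333…, 0.90167…, 0.90167…, 0.81167…, 0.71333…, 0.52167…, 0.07333…
R0 = Σ lx·mx = 0 + 0 + 0.90333… + 1.80333… + 3.60667… + 3.24667… + 4.28… + 2.60833… + 0.29333… = 16.741667…
Σ x·lx·mx = 84.161667…; T = 84.161667…/16.741667… = 5.02708…
r ≈ ln(R0)/T = ln(16.741667…)/5.02708… = 0.56054… → 0.561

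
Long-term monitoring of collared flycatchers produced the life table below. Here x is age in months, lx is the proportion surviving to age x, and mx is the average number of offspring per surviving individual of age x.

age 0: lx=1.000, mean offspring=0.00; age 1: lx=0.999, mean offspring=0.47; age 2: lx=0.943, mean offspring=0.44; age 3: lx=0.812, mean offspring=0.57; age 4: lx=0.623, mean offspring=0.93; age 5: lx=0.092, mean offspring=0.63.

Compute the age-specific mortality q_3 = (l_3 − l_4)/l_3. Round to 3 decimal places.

q_3 = (l_3 − l_4) / l_3 = (0.812 − 0.623) / 0.812
     = 0.189 / 0.812 = 0.232759… → 0.233

0.233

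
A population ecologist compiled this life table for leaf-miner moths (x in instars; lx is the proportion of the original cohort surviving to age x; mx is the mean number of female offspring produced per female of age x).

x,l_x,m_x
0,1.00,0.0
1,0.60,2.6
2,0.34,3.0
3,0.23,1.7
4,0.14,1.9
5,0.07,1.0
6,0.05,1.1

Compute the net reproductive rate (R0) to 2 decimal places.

3.36

lx·mx by age: 0, 1.56, 1.02, 0.391, 0.266, 0.07, 0.055
R0 = Σ lx·mx = 3.362 → 3.36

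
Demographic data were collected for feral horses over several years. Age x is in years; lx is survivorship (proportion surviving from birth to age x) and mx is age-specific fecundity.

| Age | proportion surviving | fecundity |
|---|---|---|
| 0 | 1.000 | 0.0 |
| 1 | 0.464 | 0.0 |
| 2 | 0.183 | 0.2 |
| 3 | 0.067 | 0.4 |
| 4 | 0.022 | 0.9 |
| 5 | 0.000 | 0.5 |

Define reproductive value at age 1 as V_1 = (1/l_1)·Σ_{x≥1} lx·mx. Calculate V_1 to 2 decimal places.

0.18

lx·mx for x ≥ 1: 0, 0.0366, 0.0268, 0.0198, 0 → sum = 0.0832
V_1 = 0.0832 / l_1 = 0.0832 / 0.464 = 0.17931… → 0.18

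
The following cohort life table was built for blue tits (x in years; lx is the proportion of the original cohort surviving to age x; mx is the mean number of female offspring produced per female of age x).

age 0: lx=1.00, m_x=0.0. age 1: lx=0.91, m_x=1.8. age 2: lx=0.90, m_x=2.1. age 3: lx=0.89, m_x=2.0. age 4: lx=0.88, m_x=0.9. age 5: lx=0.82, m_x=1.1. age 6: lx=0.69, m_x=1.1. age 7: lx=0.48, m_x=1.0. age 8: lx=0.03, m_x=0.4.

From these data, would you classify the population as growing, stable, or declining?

R0 = Σ lx·mx = 0 + 1.638 + 1.89 + 1.78 + 0.792 + 0.902 + 0.759 + 0.48 + 0.012 = 8.253
R0 > 1, so the population is growing.

growing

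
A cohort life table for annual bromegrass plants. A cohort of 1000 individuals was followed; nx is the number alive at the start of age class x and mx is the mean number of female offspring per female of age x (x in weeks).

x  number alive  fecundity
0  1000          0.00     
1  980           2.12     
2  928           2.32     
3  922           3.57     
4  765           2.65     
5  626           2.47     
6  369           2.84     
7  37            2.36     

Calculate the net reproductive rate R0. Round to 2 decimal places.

lx = nx/n0 = nx/1000: 1, 0.98, 0.928, 0.922, 0.765, 0.626, 0.369, 0.037
lx·mx by age: 0, 2.0776, 2.15296, 3.29154, 2.02725, 1.54622, 1.04796, 0.08732
R0 = Σ lx·mx = 12.23085 → 12.23

12.23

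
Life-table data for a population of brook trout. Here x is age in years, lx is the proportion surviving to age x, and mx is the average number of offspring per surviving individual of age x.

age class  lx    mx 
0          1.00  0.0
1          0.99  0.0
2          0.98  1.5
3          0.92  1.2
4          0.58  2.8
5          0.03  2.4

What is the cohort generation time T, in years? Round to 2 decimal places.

3.07

lx·mx: 0, 0, 1.47, 1.104, 1.624, 0.072 → R0 = 4.27
x·lx·mx: 0, 0, 2.94, 3.312, 6.496, 0.36 → Σ = 13.108
T = 13.108 / 4.27 = 3.069789… → 3.07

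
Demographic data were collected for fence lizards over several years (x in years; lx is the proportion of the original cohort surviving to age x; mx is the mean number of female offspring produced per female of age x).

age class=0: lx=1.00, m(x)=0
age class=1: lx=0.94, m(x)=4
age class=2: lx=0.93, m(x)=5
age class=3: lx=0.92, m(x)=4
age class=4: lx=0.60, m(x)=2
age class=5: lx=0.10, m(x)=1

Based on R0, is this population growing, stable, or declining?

growing

R0 = Σ lx·mx = 0 + 3.76 + 4.65 + 3.68 + 1.2 + 0.1 = 13.39
R0 > 1, so the population is growing.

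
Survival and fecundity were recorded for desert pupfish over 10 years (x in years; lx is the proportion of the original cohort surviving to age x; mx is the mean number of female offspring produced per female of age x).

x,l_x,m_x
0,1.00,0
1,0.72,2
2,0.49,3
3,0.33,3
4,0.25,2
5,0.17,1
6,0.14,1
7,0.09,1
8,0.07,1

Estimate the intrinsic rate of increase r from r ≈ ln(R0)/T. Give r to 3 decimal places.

R0 = Σ lx·mx = 0 + 1.44 + 1.47 + 0.99 + 0.5 + 0.17 + 0.14 + 0.09 + 0.07 = 4.87
Σ x·lx·mx = 12.23; T = 12.23/4.87 = 2.51129…
r ≈ ln(R0)/T = ln(4.87)/2.51129… = 0.63039… → 0.630

0.630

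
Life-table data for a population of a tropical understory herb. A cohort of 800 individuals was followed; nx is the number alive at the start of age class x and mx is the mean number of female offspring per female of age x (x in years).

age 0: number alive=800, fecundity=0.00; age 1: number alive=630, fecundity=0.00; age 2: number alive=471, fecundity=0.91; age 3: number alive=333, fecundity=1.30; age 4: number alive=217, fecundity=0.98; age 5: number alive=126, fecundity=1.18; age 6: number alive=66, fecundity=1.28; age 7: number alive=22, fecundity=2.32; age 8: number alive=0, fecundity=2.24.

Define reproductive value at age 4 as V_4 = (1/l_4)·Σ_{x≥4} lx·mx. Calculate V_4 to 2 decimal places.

2.29

lx = nx/n0 = nx/800: 1, 0.7875, 0.58875, 0.41625, 0.27125, 0.1575, 0.0825, 0.0275, 0
lx·mx for x ≥ 4: 0.265825…, 0.18585, 0.1056, 0.0638, 0 → sum = 0.621075…
V_4 = 0.621075… / l_4 = 0.621075… / 0.27125 = 2.289677… → 2.29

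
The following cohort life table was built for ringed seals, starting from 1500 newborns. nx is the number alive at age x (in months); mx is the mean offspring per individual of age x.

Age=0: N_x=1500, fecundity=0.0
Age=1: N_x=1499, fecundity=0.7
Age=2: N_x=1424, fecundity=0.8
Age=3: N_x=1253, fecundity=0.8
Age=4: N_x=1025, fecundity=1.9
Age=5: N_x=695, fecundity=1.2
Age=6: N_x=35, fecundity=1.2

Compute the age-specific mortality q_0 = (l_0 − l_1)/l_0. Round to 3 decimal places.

0.001

lx = nx/n0 = nx/1500: 1, 0.99933…, 0.94933…, 0.83533…, 0.68333…, 0.46333…, 0.02333…
q_0 = (l_0 − l_1) / l_0 = (1 − 0.999333…) / 1
     = 0.000667… / 1 = 0.000667… → 0.001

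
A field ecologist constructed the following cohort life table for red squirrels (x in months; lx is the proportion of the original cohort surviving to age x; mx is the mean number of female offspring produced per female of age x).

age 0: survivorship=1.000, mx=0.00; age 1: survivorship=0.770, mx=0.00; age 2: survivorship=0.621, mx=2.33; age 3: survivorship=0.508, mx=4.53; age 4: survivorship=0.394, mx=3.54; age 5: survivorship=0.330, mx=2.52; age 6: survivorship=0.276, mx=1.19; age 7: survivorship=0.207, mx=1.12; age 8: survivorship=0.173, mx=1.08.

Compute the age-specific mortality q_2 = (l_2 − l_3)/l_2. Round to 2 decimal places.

q_2 = (l_2 − l_3) / l_2 = (0.621 − 0.508) / 0.621
     = 0.113 / 0.621 = 0.181965… → 0.18

0.18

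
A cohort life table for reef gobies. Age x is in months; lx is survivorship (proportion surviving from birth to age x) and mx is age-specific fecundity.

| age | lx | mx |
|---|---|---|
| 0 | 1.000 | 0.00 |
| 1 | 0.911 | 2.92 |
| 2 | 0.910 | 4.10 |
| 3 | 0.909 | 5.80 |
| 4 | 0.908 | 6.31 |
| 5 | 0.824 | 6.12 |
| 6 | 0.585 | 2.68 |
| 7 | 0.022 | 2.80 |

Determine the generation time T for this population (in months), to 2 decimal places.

3.49

lx·mx: 0, 2.66012, 3.731, 5.2722, 5.72948, 5.04288, 1.5678, 0.0616 → R0 = 24.06508
x·lx·mx: 0, 2.66012, 7.462, 15.8166, 22.91792, 25.2144, 9.4068, 0.4312 → Σ = 83.90904
T = 83.90904 / 24.06508 = 3.486755… → 3.49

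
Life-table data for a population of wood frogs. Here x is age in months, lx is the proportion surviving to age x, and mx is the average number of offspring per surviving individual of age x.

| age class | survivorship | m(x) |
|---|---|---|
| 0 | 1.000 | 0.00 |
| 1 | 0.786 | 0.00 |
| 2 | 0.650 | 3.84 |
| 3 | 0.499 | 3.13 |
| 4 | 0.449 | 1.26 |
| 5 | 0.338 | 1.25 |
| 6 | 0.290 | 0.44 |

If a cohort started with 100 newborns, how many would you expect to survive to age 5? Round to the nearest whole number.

34

Expected survivors = N0 · l_5 = 100 × 0.338 = 33.8 → 34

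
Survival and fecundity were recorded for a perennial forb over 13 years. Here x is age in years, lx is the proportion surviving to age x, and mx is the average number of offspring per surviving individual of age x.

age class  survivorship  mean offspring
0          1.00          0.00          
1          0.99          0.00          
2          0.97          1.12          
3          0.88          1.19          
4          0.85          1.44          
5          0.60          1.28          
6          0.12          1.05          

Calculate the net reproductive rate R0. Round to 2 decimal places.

lx·mx by age: 0, 0, 1.0864, 1.0472, 1.224, 0.768, 0.126
R0 = Σ lx·mx = 4.2516 → 4.25

4.25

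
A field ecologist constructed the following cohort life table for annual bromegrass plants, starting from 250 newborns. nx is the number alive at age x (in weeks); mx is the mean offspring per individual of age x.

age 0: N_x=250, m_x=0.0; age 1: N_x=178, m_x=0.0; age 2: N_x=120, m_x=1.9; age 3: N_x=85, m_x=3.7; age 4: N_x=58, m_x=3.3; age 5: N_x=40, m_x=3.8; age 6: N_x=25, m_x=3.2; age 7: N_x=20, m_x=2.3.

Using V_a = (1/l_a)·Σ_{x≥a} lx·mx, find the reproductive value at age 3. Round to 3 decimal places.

lx = nx/n0 = nx/250: 1, 0.712, 0.48, 0.34, 0.232, 0.16, 0.1, 0.08
lx·mx for x ≥ 3: 1.258, 0.7656, 0.608, 0.32, 0.184 → sum = 3.1356
V_3 = 3.1356 / l_3 = 3.1356 / 0.34 = 9.222353… → 9.222

9.222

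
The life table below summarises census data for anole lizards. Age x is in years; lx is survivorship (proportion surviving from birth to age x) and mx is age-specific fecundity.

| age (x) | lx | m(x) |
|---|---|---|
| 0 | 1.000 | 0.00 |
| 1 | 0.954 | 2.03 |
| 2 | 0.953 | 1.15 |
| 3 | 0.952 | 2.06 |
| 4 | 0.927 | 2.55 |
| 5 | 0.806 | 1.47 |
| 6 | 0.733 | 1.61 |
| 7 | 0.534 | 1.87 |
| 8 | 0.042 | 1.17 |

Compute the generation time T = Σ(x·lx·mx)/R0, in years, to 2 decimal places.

3.70

lx·mx: 0, 1.93662, 1.09595, 1.96112, 2.36385, 1.18482, 1.18013, 0.99858, 0.04914 → R0 = 10.77021
x·lx·mx: 0, 1.93662, 2.1919, 5.88336, 9.4554, 5.9241, 7.08078, 6.99006, 0.39312 → Σ = 39.85534
T = 39.85534 / 10.77021 = 3.700517… → 3.70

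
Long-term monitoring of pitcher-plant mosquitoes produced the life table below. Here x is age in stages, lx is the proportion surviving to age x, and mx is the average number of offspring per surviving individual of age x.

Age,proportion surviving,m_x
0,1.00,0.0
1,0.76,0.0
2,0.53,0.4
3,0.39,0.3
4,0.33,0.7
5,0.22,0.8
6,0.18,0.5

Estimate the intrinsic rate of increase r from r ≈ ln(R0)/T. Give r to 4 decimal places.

R0 = Σ lx·mx = 0 + 0 + 0.212 + 0.117 + 0.231 + 0.176 + 0.09 = 0.826
Σ x·lx·mx = 3.119; T = 3.119/0.826 = 3.77603…
r ≈ ln(R0)/T = ln(0.826)/3.77603… = -0.050625… → -0.0506

-0.0506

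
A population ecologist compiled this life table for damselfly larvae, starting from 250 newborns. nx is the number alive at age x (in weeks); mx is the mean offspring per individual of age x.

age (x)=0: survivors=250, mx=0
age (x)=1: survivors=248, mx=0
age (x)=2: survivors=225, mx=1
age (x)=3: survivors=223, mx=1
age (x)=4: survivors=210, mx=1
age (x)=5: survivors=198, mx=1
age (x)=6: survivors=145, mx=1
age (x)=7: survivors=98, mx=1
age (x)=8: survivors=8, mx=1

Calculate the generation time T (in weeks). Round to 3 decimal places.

4.127

lx = nx/n0 = nx/250: 1, 0.992, 0.9, 0.892, 0.84, 0.792, 0.58, 0.392, 0.032
lx·mx: 0, 0, 0.9, 0.892, 0.84, 0.792, 0.58, 0.392, 0.032 → R0 = 4.428
x·lx·mx: 0, 0, 1.8, 2.676, 3.36, 3.96, 3.48, 2.744, 0.256 → Σ = 18.276
T = 18.276 / 4.428 = 4.127371… → 4.127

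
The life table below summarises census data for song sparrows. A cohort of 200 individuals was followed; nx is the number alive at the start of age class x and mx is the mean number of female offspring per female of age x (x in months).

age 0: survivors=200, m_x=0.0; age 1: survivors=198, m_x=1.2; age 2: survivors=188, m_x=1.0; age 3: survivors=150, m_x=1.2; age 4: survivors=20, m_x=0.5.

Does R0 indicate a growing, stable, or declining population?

lx = nx/n0 = nx/200: 1, 0.99, 0.94, 0.75, 0.1
R0 = Σ lx·mx = 0 + 1.188 + 0.94 + 0.9 + 0.05 = 3.078
R0 > 1, so the population is growing.

growing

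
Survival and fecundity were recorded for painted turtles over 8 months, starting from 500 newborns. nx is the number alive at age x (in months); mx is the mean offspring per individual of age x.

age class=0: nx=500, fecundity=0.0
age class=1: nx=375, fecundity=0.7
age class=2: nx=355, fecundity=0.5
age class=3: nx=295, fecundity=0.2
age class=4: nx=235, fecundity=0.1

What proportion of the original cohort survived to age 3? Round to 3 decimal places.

l_3 = n_3/n_0 = 295/500 = 0.59 → 0.590

0.590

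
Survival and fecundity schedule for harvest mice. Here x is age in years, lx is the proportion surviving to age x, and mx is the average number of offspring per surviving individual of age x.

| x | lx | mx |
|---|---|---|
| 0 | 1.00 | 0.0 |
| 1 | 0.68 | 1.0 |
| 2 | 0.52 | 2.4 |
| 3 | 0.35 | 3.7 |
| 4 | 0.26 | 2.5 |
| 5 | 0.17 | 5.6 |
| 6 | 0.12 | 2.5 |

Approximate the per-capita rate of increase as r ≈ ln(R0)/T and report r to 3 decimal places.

0.516

R0 = Σ lx·mx = 0 + 0.68 + 1.248 + 1.295 + 0.65 + 0.952 + 0.3 = 5.125
Σ x·lx·mx = 16.221; T = 16.221/5.125 = 3.16507…
r ≈ ln(R0)/T = ln(5.125)/3.16507… = 0.5163… → 0.516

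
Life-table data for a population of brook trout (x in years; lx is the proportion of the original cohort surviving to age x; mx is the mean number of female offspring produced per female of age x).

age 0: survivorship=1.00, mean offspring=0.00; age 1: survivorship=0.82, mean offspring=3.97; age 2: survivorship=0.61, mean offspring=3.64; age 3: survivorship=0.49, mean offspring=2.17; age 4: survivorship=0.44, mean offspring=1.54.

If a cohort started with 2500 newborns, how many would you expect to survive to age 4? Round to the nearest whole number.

1100

Expected survivors = N0 · l_4 = 2500 × 0.44 = 1100 → 1100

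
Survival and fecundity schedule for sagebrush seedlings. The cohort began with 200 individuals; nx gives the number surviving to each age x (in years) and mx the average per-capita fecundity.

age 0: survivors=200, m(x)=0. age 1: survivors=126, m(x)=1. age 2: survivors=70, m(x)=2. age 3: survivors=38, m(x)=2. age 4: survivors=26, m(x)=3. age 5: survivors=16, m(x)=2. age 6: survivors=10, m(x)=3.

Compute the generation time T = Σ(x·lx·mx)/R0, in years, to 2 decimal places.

lx = nx/n0 = nx/200: 1, 0.63, 0.35, 0.19, 0.13, 0.08, 0.05
lx·mx: 0, 0.63, 0.7, 0.38, 0.39, 0.16, 0.15 → R0 = 2.41
x·lx·mx: 0, 0.63, 1.4, 1.14, 1.56, 0.8, 0.9 → Σ = 6.43
T = 6.43 / 2.41 = 2.66805… → 2.67

2.67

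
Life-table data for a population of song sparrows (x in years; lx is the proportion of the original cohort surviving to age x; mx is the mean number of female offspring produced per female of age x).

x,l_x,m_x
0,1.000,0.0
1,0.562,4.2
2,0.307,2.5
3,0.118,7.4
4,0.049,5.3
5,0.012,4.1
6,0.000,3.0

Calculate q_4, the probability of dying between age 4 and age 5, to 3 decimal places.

0.755

q_4 = (l_4 − l_5) / l_4 = (0.049 − 0.012) / 0.049
     = 0.037 / 0.049 = 0.755102… → 0.755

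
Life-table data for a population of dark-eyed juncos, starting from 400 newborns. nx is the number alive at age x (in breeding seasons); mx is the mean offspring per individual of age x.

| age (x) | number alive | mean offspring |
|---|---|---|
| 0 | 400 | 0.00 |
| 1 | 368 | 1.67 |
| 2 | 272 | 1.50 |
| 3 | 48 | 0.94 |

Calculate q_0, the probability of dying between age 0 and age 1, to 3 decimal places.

lx = nx/n0 = nx/400: 1, 0.92, 0.68, 0.12
q_0 = (l_0 − l_1) / l_0 = (1 − 0.92) / 1
     = 0.08 / 1 = 0.08 → 0.080

0.080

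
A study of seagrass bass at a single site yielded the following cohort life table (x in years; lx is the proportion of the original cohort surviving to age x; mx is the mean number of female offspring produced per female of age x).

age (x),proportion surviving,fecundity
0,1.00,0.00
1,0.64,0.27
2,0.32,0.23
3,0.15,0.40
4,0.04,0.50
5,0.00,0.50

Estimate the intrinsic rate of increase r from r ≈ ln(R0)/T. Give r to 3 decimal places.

R0 = Σ lx·mx = 0 + 0.1728 + 0.0736 + 0.06 + 0.02 + 0 = 0.3264
Σ x·lx·mx = 0.58; T = 0.58/0.3264 = 1.77696…
r ≈ ln(R0)/T = ln(0.3264)/1.77696… = -0.63008… → -0.630

-0.630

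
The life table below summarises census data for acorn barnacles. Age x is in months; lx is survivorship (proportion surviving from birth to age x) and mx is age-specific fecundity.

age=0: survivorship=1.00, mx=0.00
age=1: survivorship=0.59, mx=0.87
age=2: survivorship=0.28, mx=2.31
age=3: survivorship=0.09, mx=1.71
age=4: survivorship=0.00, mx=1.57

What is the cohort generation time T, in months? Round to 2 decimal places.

1.73

lx·mx: 0, 0.5133, 0.6468, 0.1539, 0 → R0 = 1.314
x·lx·mx: 0, 0.5133, 1.2936, 0.4617, 0 → Σ = 2.2686
T = 2.2686 / 1.314 = 1.726484… → 1.73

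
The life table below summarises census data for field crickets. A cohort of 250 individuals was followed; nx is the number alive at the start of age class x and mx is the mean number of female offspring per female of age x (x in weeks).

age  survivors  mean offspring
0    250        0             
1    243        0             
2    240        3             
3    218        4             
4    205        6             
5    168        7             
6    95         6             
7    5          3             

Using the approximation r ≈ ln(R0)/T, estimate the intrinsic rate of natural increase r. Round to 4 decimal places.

lx = nx/n0 = nx/250: 1, 0.972, 0.96, 0.872, 0.82, 0.672, 0.38, 0.02
R0 = Σ lx·mx = 0 + 0 + 2.88 + 3.488 + 4.92 + 4.704 + 2.28 + 0.06 = 18.332
Σ x·lx·mx = 73.524; T = 73.524/18.332 = 4.01069…
r ≈ ln(R0)/T = ln(18.332)/4.01069… = 0.725224… → 0.7252

0.7252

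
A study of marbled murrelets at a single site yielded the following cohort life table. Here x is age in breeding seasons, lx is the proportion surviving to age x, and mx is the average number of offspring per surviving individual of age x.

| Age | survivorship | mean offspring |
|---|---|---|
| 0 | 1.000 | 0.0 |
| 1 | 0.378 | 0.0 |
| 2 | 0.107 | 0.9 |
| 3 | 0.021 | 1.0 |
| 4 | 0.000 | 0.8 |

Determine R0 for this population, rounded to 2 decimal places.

0.12

lx·mx by age: 0, 0, 0.0963, 0.021, 0
R0 = Σ lx·mx = 0.1173 → 0.12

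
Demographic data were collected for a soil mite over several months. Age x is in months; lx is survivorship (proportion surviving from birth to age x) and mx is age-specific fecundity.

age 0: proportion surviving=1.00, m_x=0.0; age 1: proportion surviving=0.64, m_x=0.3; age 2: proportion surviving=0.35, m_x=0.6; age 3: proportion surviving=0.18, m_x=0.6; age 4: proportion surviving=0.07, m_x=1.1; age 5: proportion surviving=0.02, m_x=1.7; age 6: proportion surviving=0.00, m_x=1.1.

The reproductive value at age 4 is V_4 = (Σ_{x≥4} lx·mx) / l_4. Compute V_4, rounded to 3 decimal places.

1.586

lx·mx for x ≥ 4: 0.077, 0.034, 0 → sum = 0.111
V_4 = 0.111 / l_4 = 0.111 / 0.07 = 1.585714… → 1.586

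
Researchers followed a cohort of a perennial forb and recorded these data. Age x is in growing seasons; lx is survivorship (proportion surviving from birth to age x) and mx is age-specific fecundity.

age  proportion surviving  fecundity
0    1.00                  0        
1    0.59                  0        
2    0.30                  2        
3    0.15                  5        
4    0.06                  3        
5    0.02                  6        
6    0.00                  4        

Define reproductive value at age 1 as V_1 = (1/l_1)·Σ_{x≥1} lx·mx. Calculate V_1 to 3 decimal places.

2.797

lx·mx for x ≥ 1: 0, 0.6, 0.75, 0.18, 0.12, 0 → sum = 1.65
V_1 = 1.65 / l_1 = 1.65 / 0.59 = 2.79661… → 2.797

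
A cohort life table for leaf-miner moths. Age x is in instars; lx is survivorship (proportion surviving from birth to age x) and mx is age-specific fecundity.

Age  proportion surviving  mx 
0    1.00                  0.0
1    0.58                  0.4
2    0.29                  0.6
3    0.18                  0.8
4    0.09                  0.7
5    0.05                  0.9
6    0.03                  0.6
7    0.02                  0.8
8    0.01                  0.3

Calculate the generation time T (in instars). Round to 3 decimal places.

2.494

lx·mx: 0, 0.232, 0.174, 0.144, 0.063, 0.045, 0.018, 0.016, 0.003 → R0 = 0.695
x·lx·mx: 0, 0.232, 0.348, 0.432, 0.252, 0.225, 0.108, 0.112, 0.024 → Σ = 1.733
T = 1.733 / 0.695 = 2.493525… → 2.494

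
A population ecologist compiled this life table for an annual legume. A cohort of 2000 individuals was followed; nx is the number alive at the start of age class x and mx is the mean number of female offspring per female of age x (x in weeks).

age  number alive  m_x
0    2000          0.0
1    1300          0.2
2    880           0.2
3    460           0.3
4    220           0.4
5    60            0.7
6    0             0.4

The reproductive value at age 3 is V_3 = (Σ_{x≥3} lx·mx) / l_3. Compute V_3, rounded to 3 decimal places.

lx = nx/n0 = nx/2000: 1, 0.65, 0.44, 0.23, 0.11, 0.03, 0
lx·mx for x ≥ 3: 0.069, 0.044, 0.021, 0 → sum = 0.134
V_3 = 0.134 / l_3 = 0.134 / 0.23 = 0.582609… → 0.583

0.583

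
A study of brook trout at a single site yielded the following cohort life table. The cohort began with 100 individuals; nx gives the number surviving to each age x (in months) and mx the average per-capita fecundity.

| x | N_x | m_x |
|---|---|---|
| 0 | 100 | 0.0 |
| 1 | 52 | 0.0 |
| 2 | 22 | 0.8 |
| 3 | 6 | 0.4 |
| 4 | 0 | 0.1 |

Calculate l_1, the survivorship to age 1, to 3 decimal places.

0.520

l_1 = n_1/n_0 = 52/100 = 0.52 → 0.520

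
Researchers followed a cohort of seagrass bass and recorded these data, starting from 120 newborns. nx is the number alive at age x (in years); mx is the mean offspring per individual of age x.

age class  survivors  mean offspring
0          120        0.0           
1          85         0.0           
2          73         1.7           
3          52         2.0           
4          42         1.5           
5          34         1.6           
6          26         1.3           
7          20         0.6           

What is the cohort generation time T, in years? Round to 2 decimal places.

3.50

lx = nx/n0 = nx/120: 1, 0.70833…, 0.60833…, 0.43333…, 0.35, 0.28333…, 0.21667…, 0.16667…
lx·mx: 0, 0, 1.034167…, 0.866667…, 0.525, 0.453333…, 0.281667…, 0.1… → R0 = 3.260833…
x·lx·mx: 0, 0, 2.068333…, 2.6…, 2.1, 2.266667…, 1.69…, 0.7… → Σ = 11.425…
T = 11.425… / 3.260833… = 3.503706… → 3.50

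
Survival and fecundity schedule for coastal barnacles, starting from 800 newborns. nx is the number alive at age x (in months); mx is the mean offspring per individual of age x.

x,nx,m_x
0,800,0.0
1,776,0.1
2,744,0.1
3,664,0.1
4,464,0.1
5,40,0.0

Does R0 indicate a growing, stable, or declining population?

lx = nx/n0 = nx/800: 1, 0.97, 0.93, 0.83, 0.58, 0.05
R0 = Σ lx·mx = 0 + 0.097 + 0.093 + 0.083 + 0.058 + 0 = 0.331
R0 < 1, so the population is declining.

declining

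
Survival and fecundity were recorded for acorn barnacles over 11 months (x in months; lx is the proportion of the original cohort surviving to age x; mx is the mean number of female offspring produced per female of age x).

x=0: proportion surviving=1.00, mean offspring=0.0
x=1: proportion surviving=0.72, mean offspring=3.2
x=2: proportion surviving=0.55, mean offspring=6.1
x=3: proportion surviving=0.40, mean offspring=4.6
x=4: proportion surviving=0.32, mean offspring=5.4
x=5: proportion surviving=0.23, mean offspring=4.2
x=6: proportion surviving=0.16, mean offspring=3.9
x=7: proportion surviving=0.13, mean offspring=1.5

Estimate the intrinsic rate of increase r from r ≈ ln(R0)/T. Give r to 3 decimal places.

0.842

R0 = Σ lx·mx = 0 + 2.304 + 3.355 + 1.84 + 1.728 + 0.966 + 0.624 + 0.195 = 11.012
Σ x·lx·mx = 31.385; T = 31.385/11.012 = 2.85007…
r ≈ ln(R0)/T = ln(11.012)/2.85007… = 0.84173… → 0.842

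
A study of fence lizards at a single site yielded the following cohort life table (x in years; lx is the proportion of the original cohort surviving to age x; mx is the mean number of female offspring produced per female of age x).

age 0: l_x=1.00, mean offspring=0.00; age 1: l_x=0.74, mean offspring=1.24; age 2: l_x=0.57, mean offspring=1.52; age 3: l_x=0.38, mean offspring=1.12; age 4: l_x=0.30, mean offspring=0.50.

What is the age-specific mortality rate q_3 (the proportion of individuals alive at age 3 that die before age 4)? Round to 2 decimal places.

0.21

q_3 = (l_3 − l_4) / l_3 = (0.38 − 0.3) / 0.38
     = 0.08 / 0.38 = 0.210526… → 0.21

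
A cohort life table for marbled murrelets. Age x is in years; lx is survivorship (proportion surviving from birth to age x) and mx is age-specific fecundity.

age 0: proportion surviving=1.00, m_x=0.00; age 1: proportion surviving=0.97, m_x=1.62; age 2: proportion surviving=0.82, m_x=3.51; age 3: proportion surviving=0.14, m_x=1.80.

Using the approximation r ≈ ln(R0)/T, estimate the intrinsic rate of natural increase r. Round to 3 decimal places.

0.900

R0 = Σ lx·mx = 0 + 1.5714 + 2.8782 + 0.252 = 4.7016
Σ x·lx·mx = 8.0838; T = 8.0838/4.7016 = 1.71937…
r ≈ ln(R0)/T = ln(4.7016)/1.71937… = 0.90027… → 0.900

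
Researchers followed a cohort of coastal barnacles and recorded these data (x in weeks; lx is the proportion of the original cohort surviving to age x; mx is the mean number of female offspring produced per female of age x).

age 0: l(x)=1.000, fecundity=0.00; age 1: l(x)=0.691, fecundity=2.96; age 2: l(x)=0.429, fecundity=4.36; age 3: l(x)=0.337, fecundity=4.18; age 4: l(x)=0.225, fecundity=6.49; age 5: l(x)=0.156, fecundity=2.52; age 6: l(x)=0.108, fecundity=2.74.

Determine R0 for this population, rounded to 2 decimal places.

lx·mx by age: 0, 2.04536, 1.87044, 1.40866, 1.46025, 0.39312, 0.29592
R0 = Σ lx·mx = 7.47375 → 7.47

7.47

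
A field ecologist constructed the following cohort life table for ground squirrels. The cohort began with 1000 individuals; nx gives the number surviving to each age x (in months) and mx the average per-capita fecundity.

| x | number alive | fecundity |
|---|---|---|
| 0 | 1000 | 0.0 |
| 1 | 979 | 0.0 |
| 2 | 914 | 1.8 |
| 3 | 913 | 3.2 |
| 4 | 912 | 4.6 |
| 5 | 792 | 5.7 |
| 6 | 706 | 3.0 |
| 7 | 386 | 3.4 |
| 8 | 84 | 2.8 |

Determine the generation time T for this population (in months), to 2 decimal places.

lx = nx/n0 = nx/1000: 1, 0.979, 0.914, 0.913, 0.912, 0.792, 0.706, 0.386, 0.084
lx·mx: 0, 0, 1.6452, 2.9216, 4.1952, 4.5144, 2.118, 1.3124, 0.2352 → R0 = 16.942
x·lx·mx: 0, 0, 3.2904, 8.7648, 16.7808, 22.572, 12.708, 9.1868, 1.8816 → Σ = 75.1844
T = 75.1844 / 16.942 = 4.437752… → 4.44

4.44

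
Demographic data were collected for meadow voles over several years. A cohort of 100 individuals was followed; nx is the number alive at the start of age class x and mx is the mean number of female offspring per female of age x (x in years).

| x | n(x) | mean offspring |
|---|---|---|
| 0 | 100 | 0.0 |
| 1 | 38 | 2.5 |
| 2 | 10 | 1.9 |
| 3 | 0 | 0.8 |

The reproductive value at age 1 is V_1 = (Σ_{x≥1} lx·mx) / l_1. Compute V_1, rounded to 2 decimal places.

lx = nx/n0 = nx/100: 1, 0.38, 0.1, 0
lx·mx for x ≥ 1: 0.95, 0.19, 0 → sum = 1.14
V_1 = 1.14 / l_1 = 1.14 / 0.38 = 3 → 3.00

3.00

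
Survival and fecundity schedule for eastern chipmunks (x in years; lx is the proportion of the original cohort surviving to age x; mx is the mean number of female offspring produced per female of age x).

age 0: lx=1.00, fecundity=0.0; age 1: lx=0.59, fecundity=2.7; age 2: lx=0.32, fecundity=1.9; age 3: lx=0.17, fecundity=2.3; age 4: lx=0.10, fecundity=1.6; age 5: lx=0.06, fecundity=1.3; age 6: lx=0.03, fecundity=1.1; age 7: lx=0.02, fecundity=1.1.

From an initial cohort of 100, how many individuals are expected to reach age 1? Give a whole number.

Expected survivors = N0 · l_1 = 100 × 0.59 = 59 → 59

59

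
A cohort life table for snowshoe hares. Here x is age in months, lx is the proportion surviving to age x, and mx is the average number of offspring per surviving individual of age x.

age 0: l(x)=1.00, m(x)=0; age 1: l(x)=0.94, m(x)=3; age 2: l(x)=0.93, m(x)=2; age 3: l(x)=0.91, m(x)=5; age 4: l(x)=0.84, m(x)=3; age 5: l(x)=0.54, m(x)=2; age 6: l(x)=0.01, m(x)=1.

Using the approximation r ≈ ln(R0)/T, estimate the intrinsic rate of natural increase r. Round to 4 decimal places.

0.9173

R0 = Σ lx·mx = 0 + 2.82 + 1.86 + 4.55 + 2.52 + 1.08 + 0.01 = 12.84
Σ x·lx·mx = 35.73; T = 35.73/12.84 = 2.78271…
r ≈ ln(R0)/T = ln(12.84)/2.78271… = 0.917295… → 0.9173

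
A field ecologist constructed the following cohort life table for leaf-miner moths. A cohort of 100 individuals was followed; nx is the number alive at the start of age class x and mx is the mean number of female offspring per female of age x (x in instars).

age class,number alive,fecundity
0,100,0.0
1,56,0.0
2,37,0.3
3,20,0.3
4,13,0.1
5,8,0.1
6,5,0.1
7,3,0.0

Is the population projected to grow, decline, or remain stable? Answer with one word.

lx = nx/n0 = nx/100: 1, 0.56, 0.37, 0.2, 0.13, 0.08, 0.05, 0.03
R0 = Σ lx·mx = 0 + 0 + 0.111 + 0.06 + 0.013 + 0.008 + 0.005 + 0 = 0.197
R0 < 1, so the population is declining.

declining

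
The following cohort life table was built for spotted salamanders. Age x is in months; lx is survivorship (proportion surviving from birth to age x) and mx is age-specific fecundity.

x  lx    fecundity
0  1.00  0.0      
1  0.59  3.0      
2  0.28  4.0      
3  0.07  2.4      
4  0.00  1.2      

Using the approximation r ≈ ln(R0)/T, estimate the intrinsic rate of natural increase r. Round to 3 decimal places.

R0 = Σ lx·mx = 0 + 1.77 + 1.12 + 0.168 + 0 = 3.058
Σ x·lx·mx = 4.514; T = 4.514/3.058 = 1.47613…
r ≈ ln(R0)/T = ln(3.058)/1.47613… = 0.75722… → 0.757

0.757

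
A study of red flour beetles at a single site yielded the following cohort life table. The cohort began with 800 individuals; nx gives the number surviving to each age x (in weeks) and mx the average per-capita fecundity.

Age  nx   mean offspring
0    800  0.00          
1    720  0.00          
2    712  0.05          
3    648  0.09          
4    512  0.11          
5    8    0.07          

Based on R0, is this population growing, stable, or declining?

declining

lx = nx/n0 = nx/800: 1, 0.9, 0.89, 0.81, 0.64, 0.01
R0 = Σ lx·mx = 0 + 0 + 0.0445 + 0.0729 + 0.0704 + 0.0007 = 0.1885
R0 < 1, so the population is declining.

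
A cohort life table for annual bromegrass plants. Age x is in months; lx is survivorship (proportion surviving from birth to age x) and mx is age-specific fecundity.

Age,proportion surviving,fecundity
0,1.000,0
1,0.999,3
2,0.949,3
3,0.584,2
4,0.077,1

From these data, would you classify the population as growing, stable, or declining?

R0 = Σ lx·mx = 0 + 2.997 + 2.847 + 1.168 + 0.077 = 7.089
R0 > 1, so the population is growing.

growing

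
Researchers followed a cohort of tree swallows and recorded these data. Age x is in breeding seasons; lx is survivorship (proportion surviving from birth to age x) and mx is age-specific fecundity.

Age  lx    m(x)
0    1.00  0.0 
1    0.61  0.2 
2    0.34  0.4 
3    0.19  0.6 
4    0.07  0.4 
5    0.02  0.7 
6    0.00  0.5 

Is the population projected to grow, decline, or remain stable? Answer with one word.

declining

R0 = Σ lx·mx = 0 + 0.122 + 0.136 + 0.114 + 0.028 + 0.014 + 0 = 0.414
R0 < 1, so the population is declining.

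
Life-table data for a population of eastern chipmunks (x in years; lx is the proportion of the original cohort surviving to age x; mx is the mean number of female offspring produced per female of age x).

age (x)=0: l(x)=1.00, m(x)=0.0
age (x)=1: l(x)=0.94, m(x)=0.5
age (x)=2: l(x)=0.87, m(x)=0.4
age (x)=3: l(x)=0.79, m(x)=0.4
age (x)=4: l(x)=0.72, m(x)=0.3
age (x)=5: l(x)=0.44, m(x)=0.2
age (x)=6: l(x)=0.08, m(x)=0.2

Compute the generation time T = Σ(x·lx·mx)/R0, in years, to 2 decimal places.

lx·mx: 0, 0.47, 0.348, 0.316, 0.216, 0.088, 0.016 → R0 = 1.454
x·lx·mx: 0, 0.47, 0.696, 0.948, 0.864, 0.44, 0.096 → Σ = 3.514
T = 3.514 / 1.454 = 2.416781… → 2.42

2.42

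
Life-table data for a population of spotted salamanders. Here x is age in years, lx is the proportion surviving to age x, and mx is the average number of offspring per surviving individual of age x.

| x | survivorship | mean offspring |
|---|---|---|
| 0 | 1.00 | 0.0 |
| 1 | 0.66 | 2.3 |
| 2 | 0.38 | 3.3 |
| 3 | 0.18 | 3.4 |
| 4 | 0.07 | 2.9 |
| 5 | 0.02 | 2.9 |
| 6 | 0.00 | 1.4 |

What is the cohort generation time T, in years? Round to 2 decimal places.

lx·mx: 0, 1.518, 1.254, 0.612, 0.203, 0.058, 0 → R0 = 3.645
x·lx·mx: 0, 1.518, 2.508, 1.836, 0.812, 0.29, 0 → Σ = 6.964
T = 6.964 / 3.645 = 1.910562… → 1.91

1.91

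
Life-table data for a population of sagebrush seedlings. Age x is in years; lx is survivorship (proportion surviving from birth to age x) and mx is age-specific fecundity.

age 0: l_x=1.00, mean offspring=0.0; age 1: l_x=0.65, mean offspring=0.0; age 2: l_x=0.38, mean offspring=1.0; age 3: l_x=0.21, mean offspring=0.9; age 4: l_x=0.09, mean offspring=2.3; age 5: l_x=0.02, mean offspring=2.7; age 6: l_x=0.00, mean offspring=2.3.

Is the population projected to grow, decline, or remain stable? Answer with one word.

declining

R0 = Σ lx·mx = 0 + 0 + 0.38 + 0.189 + 0.207 + 0.054 + 0 = 0.83
R0 < 1, so the population is declining.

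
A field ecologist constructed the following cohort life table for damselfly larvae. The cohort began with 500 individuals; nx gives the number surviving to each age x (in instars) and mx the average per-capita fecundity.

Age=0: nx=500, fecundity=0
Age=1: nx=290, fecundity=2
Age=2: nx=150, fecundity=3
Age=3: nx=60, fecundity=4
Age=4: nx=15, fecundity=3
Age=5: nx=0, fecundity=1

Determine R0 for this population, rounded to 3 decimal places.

2.630

lx = nx/n0 = nx/500: 1, 0.58, 0.3, 0.12, 0.03, 0
lx·mx by age: 0, 1.16, 0.9, 0.48, 0.09, 0
R0 = Σ lx·mx = 2.63 → 2.630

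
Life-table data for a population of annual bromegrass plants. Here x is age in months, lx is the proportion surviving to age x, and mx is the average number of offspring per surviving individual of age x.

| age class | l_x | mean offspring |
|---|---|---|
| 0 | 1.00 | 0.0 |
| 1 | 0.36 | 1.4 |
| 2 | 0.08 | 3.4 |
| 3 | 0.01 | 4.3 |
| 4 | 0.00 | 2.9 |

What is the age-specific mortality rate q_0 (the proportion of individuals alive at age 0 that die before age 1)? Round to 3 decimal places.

0.640

q_0 = (l_0 − l_1) / l_0 = (1 − 0.36) / 1
     = 0.64 / 1 = 0.64 → 0.640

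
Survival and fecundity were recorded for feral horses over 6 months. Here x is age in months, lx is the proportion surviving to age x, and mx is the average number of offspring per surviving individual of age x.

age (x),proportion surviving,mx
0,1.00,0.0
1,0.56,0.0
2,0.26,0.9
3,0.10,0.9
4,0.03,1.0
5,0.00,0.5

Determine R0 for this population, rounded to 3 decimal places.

lx·mx by age: 0, 0, 0.234, 0.09, 0.03, 0
R0 = Σ lx·mx = 0.354 → 0.354

0.354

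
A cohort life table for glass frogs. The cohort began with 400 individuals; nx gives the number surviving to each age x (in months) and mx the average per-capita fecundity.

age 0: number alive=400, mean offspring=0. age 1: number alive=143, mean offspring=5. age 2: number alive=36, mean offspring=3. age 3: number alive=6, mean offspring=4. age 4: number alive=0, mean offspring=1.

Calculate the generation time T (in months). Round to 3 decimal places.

lx = nx/n0 = nx/400: 1, 0.3575, 0.09, 0.015, 0
lx·mx: 0, 1.7875, 0.27, 0.06, 0 → R0 = 2.1175
x·lx·mx: 0, 1.7875, 0.54, 0.18, 0 → Σ = 2.5075
T = 2.5075 / 2.1175 = 1.184179… → 1.184

1.184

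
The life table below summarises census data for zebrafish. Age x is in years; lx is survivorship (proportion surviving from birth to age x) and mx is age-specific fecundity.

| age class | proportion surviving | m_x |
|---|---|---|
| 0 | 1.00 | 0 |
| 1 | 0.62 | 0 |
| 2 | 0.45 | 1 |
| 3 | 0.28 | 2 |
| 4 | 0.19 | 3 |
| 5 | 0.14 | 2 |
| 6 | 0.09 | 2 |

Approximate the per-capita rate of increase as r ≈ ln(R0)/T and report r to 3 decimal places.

0.198

R0 = Σ lx·mx = 0 + 0 + 0.45 + 0.56 + 0.57 + 0.28 + 0.18 = 2.04
Σ x·lx·mx = 7.34; T = 7.34/2.04 = 3.59804…
r ≈ ln(R0)/T = ln(2.04)/3.59804… = 0.19815… → 0.198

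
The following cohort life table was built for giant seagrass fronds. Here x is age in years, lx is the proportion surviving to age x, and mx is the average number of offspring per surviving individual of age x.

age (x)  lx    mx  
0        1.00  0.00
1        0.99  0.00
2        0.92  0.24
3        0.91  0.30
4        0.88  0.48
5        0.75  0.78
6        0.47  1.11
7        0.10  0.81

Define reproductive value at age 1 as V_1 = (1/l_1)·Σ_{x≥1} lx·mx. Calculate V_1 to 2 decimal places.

2.13

lx·mx for x ≥ 1: 0, 0.2208, 0.273, 0.4224, 0.585, 0.5217, 0.081 → sum = 2.1039
V_1 = 2.1039 / l_1 = 2.1039 / 0.99 = 2.125152… → 2.13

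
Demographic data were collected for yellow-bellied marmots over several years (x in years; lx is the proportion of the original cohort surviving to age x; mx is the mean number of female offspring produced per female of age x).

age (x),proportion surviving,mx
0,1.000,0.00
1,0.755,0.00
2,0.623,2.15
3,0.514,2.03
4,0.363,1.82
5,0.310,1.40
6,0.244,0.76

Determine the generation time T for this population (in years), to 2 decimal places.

lx·mx: 0, 0, 1.33945, 1.04342, 0.66066, 0.434, 0.18544 → R0 = 3.66297
x·lx·mx: 0, 0, 2.6789, 3.13026, 2.64264, 2.17, 1.11264 → Σ = 11.73444
T = 11.73444 / 3.66297 = 3.203532… → 3.20

3.20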